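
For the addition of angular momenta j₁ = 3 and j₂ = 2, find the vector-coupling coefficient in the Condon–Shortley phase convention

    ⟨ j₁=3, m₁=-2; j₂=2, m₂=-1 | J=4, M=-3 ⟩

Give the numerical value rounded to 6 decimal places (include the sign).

−√(1/20) = -0.223607

triangle: 1!·5!·3!/10! = 720/3628800
(j±m)!: 1!·5!·1!·3!·1!·7! = 3628800
prefactor² = (2J+1)·Δ·N² = 6480
  k=0: +1/(0!·1!·5!·1!·0!·2!) = 1/240
  k=1: −1/(1!·0!·4!·0!·1!·3!) = -1/144
Σ = -1/360  ⇒  CG² = 6480·(-1/360)² = 1/20
CG = −√(1/20) = -0.223607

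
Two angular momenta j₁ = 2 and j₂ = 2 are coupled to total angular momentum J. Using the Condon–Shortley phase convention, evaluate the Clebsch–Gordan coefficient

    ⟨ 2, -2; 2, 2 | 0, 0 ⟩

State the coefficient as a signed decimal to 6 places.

√[1·4!0!0!/5! · 0!4!4!0!0!0!] = √(576/5)
  +(−1)^4/∏(4,0,0,0,0,0)! = 1/24  (running 1/24)
⟨..|..⟩ = √(576/5)·(1/24) = +0.447214

+0.447214  (= +√(1/5))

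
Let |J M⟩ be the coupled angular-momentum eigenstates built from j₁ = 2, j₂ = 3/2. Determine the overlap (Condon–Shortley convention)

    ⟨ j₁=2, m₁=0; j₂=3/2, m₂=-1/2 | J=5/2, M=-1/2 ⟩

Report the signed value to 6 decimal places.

triangle: 1!·3!·2!/7! = 12/5040
(j±m)!: 2!·2!·1!·2!·2!·3! = 96
prefactor² = (2J+1)·Δ·N² = 48/35
  k=0: +1/(0!·1!·2!·1!·1!·1!) = 1/2
  k=1: −1/(1!·0!·1!·0!·2!·2!) = -1/4
Σ = 1/4  ⇒  CG² = 48/35·1/4² = 3/35
CG = +√(3/35) = +0.292770

+√(3/35) = +0.292770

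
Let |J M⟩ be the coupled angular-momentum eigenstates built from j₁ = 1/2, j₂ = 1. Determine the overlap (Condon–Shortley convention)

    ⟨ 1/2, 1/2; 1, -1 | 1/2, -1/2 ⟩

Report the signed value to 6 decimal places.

j₁+j₂−J=1  J+j₁−j₂=0  J−j₁+j₂=1  j₁+j₂+J+1=3
(j₁±m₁, j₂±m₂, J±M) = (1,0,0,2,0,1)
P² = 2/3
sum k=0..0:
  [0] +1/1 = 1
S = 1
C² = P²·S² = 2/3 ; C = +0.816497

+0.816497  (= +√(2/3))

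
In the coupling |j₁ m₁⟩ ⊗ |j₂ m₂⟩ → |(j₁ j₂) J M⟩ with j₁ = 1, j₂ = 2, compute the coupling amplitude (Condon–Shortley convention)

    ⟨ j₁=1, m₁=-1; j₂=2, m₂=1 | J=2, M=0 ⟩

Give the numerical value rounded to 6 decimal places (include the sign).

-0.707107

triangle: 1!·1!·3!/6! = 6/720
(j±m)!: 0!·2!·3!·1!·2!·2! = 48
prefactor² = (2J+1)·Δ·N² = 2
  k=1: −1/(1!·0!·1!·2!·0!·1!) = -1/2
Σ = -1/2  ⇒  CG² = 2·(-1/2)² = 1/2
CG = −√(1/2) = -0.707107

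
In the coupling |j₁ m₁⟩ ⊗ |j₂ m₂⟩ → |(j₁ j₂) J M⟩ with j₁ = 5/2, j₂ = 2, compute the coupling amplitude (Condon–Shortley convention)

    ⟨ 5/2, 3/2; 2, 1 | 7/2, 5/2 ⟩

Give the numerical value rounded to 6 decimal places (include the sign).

+0.125988  (= +√(1/63))

j₁+j₂−J=1  J+j₁−j₂=4  J−j₁+j₂=3  j₁+j₂+J+1=9
(j₁±m₁, j₂±m₂, J±M) = (4,1,3,1,6,1)
P² = 2304/7
sum k=0..1:
  [0] +1/36 = 1/36
  [1] −1/48 = -1/48
S = 1/144
C² = P²·S² = 1/63 ; C = +0.125988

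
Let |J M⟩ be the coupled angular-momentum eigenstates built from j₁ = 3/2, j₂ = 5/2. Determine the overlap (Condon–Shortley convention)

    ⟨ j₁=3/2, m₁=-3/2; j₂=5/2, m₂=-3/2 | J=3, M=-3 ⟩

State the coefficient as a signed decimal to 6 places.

triangle: 1!·2!·4!/8! = 48/40320
(j±m)!: 0!·3!·1!·4!·0!·6! = 103680
prefactor² = (2J+1)·Δ·N² = 864
  k=1: −1/(1!·0!·2!·0!·0!·4!) = -1/48
Σ = -1/48  ⇒  CG² = 864·(-1/48)² = 3/8
CG = −√(3/8) = -0.612372

-0.612372  (= −√(3/8))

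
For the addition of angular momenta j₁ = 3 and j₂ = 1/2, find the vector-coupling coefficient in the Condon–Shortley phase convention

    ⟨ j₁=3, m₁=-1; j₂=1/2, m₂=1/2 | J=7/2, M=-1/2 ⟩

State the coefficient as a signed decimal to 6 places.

+√(3/7) ≈ +0.654654

j₁+j₂−J=0  J+j₁−j₂=6  J−j₁+j₂=1  j₁+j₂+J+1=8
(j₁±m₁, j₂±m₂, J±M) = (2,4,1,0,3,4)
P² = 6912/7
sum k=0..0:
  [0] +1/48 = 1/48
S = 1/48
C² = P²·S² = 3/7 ; C = +0.654654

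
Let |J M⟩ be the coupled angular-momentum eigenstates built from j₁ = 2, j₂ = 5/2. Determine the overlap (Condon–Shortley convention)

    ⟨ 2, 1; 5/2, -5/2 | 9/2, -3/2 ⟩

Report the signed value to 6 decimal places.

+0.218218

triangle: 0!*4!*5!/10! = 2880/3628800
(j±m)!: 3!*1!*0!*5!*3!*6! = 3110400
prefactor² = (2J+1)*Δ*N² = 172800/7
  k=0: +1/(0!*0!*1!*0!*3!*5!) = 1/720
Σ = 1/720  ⇒  CG² = 172800/7*1/720² = 1/21
CG = +√(1/21) = +0.218218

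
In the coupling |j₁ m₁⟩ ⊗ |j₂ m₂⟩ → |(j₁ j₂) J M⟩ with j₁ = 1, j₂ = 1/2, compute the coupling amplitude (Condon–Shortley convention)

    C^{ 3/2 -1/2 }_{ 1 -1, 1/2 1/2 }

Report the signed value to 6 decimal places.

j₁+j₂−J=0  J+j₁−j₂=2  J−j₁+j₂=1  j₁+j₂+J+1=4
(j₁±m₁, j₂±m₂, J±M) = (0,2,1,0,1,2)
P² = 4/3
sum k=0..0:
  [0] +1/2 = 1/2
S = 1/2
C² = P²·S² = 1/3 ; C = +0.577350

+√(1/3) ≈ +0.577350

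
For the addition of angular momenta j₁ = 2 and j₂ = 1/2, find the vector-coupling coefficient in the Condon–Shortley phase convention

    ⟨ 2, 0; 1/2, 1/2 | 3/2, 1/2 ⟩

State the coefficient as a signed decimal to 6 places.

j₁+j₂−J=1  J+j₁−j₂=3  J−j₁+j₂=0  j₁+j₂+J+1=5
(j₁±m₁, j₂±m₂, J±M) = (2,2,1,0,2,1)
P² = 8/5
sum k=1..1:
  [1] −1/2 = -1/2
S = -1/2
C² = P²·S² = 2/5 ; C = -0.632456

−√(2/5) ≈ -0.632456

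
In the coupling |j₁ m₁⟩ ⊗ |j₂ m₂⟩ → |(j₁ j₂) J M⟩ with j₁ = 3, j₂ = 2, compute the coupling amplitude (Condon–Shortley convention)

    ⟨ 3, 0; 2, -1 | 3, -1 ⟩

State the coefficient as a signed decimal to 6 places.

j₁+j₂−J=2  J+j₁−j₂=4  J−j₁+j₂=2  j₁+j₂+J+1=9
(j₁±m₁, j₂±m₂, J±M) = (3,3,1,3,2,4)
P² = 96/5
sum k=0..1:
  [0] +1/12 = 1/12
  [1] −1/8 = -1/8
S = -1/24
C² = P²·S² = 1/30 ; C = -0.182574

−√(1/30) = -0.182574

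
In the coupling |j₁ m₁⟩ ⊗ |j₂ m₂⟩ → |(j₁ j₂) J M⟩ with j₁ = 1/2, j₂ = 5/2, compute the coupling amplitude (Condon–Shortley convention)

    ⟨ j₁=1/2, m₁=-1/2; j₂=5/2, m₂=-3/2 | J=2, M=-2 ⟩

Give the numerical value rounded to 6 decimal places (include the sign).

-0.408248  (= −√(1/6))

triangle: 1!·0!·4!/6! = 24/720
(j±m)!: 0!·1!·1!·4!·0!·4! = 576
prefactor² = (2J+1)·Δ·N² = 96
  k=1: −1/(1!·0!·0!·0!·0!·4!) = -1/24
Σ = -1/24  ⇒  CG² = 96·(-1/24)² = 1/6
CG = −√(1/6) = -0.408248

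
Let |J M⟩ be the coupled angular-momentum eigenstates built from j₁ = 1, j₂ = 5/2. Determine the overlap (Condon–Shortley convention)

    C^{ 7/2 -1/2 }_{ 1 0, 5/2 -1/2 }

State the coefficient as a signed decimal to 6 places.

√[8·0!2!5!/8! · 1!1!2!3!3!4!] = √(576/7)
  +(−1)^0/∏(0,0,1,2,1,3)! = 1/12  (running 1/12)
⟨..|..⟩ = √(576/7)·(1/12) = +0.755929

+0.755929  (= +√(4/7))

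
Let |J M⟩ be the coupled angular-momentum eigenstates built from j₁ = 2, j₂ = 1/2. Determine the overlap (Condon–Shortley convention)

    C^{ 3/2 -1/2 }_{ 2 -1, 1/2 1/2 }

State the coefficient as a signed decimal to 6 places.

−√(3/5) ≈ -0.774597

j₁+j₂−J=1  J+j₁−j₂=3  J−j₁+j₂=0  j₁+j₂+J+1=5
(j₁±m₁, j₂±m₂, J±M) = (1,3,1,0,1,2)
P² = 12/5
sum k=1..1:
  [1] −1/2 = -1/2
S = -1/2
C² = P²·S² = 3/5 ; C = -0.774597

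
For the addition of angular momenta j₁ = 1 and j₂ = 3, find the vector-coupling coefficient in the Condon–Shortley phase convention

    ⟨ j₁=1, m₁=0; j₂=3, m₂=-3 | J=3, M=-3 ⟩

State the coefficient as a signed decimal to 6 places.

+0.866025  (= +√(3/4))

√[7·1!1!5!/8! · 1!1!0!6!0!6!] = √(10800)
  +(−1)^0/∏(0,1,1,0,0,5)! = 1/120  (running 1/120)
⟨..|..⟩ = √(10800)·(1/120) = +0.866025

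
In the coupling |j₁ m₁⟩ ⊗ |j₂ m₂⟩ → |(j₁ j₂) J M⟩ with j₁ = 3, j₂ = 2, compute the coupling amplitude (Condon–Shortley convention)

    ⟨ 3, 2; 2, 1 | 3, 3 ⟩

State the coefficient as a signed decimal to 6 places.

-0.645497

j₁+j₂−J=2  J+j₁−j₂=4  J−j₁+j₂=2  j₁+j₂+J+1=9
(j₁±m₁, j₂±m₂, J±M) = (5,1,3,1,6,0)
P² = 960
sum k=1..1:
  [1] −1/48 = -1/48
S = -1/48
C² = P²·S² = 5/12 ; C = -0.645497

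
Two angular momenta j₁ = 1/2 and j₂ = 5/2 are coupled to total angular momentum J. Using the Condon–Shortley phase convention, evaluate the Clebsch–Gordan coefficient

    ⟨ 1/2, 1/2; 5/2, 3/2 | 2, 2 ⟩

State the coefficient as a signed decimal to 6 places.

+0.408248  (= +√(1/6))

j₁+j₂−J=1  J+j₁−j₂=0  J−j₁+j₂=4  j₁+j₂+J+1=6
(j₁±m₁, j₂±m₂, J±M) = (1,0,4,1,4,0)
P² = 96
sum k=0..0:
  [0] +1/24 = 1/24
S = 1/24
C² = P²·S² = 1/6 ; C = +0.408248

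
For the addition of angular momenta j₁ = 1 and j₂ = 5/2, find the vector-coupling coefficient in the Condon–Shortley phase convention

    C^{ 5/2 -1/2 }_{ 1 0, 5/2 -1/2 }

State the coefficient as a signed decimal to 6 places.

+0.169031

√[6·1!1!4!/7! · 1!1!2!3!2!3!] = √(144/35)
  +(−1)^0/∏(0,1,1,2,0,2)! = 1/4  (running 1/4)
  +(−1)^1/∏(1,0,0,1,1,3)! = -1/6  (running 1/12)
⟨..|..⟩ = √(144/35)·(1/12) = +0.169031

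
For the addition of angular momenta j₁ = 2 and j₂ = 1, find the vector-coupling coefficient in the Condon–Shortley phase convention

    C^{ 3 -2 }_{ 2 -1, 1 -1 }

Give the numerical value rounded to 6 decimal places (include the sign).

+0.816497  (= +√(2/3))

√[7·0!4!2!/7! · 1!3!0!2!1!5!] = √(96)
  +(−1)^0/∏(0,0,3,0,1,2)! = 1/12  (running 1/12)
⟨..|..⟩ = √(96)·(1/12) = +0.816497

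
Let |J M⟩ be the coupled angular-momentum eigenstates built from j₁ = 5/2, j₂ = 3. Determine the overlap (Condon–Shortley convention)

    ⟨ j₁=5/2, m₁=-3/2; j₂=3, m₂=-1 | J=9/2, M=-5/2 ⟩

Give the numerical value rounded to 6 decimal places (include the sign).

−√(10/99) ≈ -0.317821

triangle: 1!*4!*5!/11! = 2880/39916800
(j±m)!: 1!*4!*2!*4!*2!*7! = 11612160
prefactor² = (2J+1)*Δ*N² = 92160/11
  k=0: +1/(0!*1!*4!*2!*0!*3!) = 1/288
  k=1: −1/(1!*0!*3!*1!*1!*4!) = -1/144
Σ = -1/288  ⇒  CG² = 92160/11*(-1/288)² = 10/99
CG = −√(10/99) = -0.317821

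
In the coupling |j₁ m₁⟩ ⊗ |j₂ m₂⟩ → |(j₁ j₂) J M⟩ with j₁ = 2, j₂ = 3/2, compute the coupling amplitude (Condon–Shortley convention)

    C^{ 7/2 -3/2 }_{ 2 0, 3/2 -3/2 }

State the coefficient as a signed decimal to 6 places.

j₁+j₂−J=0  J+j₁−j₂=4  J−j₁+j₂=3  j₁+j₂+J+1=8
(j₁±m₁, j₂±m₂, J±M) = (2,2,0,3,2,5)
P² = 1152/7
sum k=0..0:
  [0] +1/24 = 1/24
S = 1/24
C² = P²·S² = 2/7 ; C = +0.534522

+0.534522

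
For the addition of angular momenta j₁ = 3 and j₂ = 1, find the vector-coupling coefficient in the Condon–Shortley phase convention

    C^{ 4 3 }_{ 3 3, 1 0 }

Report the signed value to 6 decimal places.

j₁+j₂−J=0  J+j₁−j₂=6  J−j₁+j₂=2  j₁+j₂+J+1=9
(j₁±m₁, j₂±m₂, J±M) = (6,0,1,1,7,1)
P² = 129600
sum k=0..0:
  [0] +1/720 = 1/720
S = 1/720
C² = P²·S² = 1/4 ; C = +0.500000

+0.500000  (= +√(1/4))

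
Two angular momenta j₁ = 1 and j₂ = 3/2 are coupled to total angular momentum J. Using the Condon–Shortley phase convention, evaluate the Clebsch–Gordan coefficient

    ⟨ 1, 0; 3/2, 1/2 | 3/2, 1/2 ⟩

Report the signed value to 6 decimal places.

-0.258199  (= −√(1/15))

triangle: 1!×1!×2!/5! = 2/120
(j±m)!: 1!×1!×2!×1!×2!×1! = 4
prefactor² = (2J+1)×Δ×N² = 4/15
  k=0: +1/(0!×1!×1!×2!×0!×0!) = 1/2
  k=1: −1/(1!×0!×0!×1!×1!×1!) = -1
Σ = -1/2  ⇒  CG² = 4/15×(-1/2)² = 1/15
CG = −√(1/15) = -0.258199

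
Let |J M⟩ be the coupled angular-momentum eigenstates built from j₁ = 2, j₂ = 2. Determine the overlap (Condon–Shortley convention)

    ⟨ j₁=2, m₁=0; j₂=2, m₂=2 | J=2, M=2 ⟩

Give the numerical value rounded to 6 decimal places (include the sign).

√[5·2!2!2!/7! · 2!2!4!0!4!0!] = √(128/7)
  +(−1)^2/∏(2,0,0,2,2,0)! = 1/8  (running 1/8)
⟨..|..⟩ = √(128/7)·(1/8) = +0.534522

+0.534522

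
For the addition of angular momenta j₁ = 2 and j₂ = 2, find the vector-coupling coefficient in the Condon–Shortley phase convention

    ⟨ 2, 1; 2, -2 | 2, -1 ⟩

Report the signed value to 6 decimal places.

+0.654654  (= +√(3/7))

j₁+j₂−J=2  J+j₁−j₂=2  J−j₁+j₂=2  j₁+j₂+J+1=7
(j₁±m₁, j₂±m₂, J±M) = (3,1,0,4,1,3)
P² = 48/7
sum k=0..0:
  [0] +1/4 = 1/4
S = 1/4
C² = P²·S² = 3/7 ; C = +0.654654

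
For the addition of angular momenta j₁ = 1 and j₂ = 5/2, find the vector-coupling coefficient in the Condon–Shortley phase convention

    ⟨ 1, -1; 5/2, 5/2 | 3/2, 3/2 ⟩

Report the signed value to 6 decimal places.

+√(2/3) ≈ +0.816497

j₁+j₂−J=2  J+j₁−j₂=0  J−j₁+j₂=3  j₁+j₂+J+1=6
(j₁±m₁, j₂±m₂, J±M) = (0,2,5,0,3,0)
P² = 96
sum k=2..2:
  [2] +1/12 = 1/12
S = 1/12
C² = P²·S² = 2/3 ; C = +0.816497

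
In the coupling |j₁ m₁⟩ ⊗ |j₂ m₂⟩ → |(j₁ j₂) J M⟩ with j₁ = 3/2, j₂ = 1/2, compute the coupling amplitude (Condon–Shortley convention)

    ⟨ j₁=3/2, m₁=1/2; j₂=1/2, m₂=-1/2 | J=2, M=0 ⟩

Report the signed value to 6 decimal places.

+0.707107  (= +√(1/2))

triangle: 0!*3!*1!/5! = 6/120
(j±m)!: 2!*1!*0!*1!*2!*2! = 8
prefactor² = (2J+1)*Δ*N² = 2
  k=0: +1/(0!*0!*1!*0!*2!*1!) = 1/2
Σ = 1/2  ⇒  CG² = 2*1/2² = 1/2
CG = +√(1/2) = +0.707107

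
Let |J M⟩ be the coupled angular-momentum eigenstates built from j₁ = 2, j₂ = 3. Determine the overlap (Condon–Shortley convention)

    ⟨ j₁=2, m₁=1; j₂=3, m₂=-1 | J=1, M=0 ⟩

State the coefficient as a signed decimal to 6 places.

j₁+j₂−J=4  J+j₁−j₂=0  J−j₁+j₂=2  j₁+j₂+J+1=7
(j₁±m₁, j₂±m₂, J±M) = (3,1,2,4,1,1)
P² = 288/35
sum k=1..1:
  [1] −1/6 = -1/6
S = -1/6
C² = P²·S² = 8/35 ; C = -0.478091

−√(8/35) ≈ -0.478091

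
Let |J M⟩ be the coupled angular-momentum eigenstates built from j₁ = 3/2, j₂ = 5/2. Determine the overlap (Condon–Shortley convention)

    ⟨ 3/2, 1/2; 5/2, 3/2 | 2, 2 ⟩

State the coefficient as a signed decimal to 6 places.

−√(8/21) = -0.617213

j₁+j₂−J=2  J+j₁−j₂=1  J−j₁+j₂=3  j₁+j₂+J+1=7
(j₁±m₁, j₂±m₂, J±M) = (2,1,4,1,4,0)
P² = 96/7
sum k=1..1:
  [1] −1/6 = -1/6
S = -1/6
C² = P²·S² = 8/21 ; C = -0.617213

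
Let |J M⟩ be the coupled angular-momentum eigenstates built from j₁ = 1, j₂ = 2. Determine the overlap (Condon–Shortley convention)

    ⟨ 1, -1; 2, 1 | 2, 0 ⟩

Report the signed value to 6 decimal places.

−√(1/2) = -0.707107

√[5·1!1!3!/6! · 0!2!3!1!2!2!] = √(2)
  +(−1)^1/∏(1,0,1,2,0,1)! = -1/2  (running -1/2)
⟨..|..⟩ = √(2)·(-1/2) = -0.707107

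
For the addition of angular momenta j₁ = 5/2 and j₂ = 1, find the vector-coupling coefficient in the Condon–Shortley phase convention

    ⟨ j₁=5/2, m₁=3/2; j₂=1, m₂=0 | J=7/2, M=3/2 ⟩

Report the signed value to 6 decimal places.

+0.690066  (= +√(10/21))

√[8·0!5!2!/8! · 4!1!1!1!5!2!] = √(1920/7)
  +(−1)^0/∏(0,0,1,1,4,1)! = 1/24  (running 1/24)
⟨..|..⟩ = √(1920/7)·(1/24) = +0.690066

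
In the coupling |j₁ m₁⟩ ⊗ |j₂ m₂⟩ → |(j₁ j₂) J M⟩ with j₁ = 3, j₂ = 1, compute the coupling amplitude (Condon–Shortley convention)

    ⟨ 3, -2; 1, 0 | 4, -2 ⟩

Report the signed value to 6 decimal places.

+√(3/7) = +0.654654

√[9·0!6!2!/9! · 1!5!1!1!2!6!] = √(43200/7)
  +(−1)^0/∏(0,0,5,1,1,1)! = 1/120  (running 1/120)
⟨..|..⟩ = √(43200/7)·(1/120) = +0.654654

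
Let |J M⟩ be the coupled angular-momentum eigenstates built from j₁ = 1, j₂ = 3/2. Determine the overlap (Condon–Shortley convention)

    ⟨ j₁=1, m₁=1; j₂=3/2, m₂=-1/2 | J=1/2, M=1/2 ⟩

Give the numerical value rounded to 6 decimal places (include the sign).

j₁+j₂−J=2  J+j₁−j₂=0  J−j₁+j₂=1  j₁+j₂+J+1=4
(j₁±m₁, j₂±m₂, J±M) = (2,0,1,2,1,0)
P² = 2/3
sum k=0..0:
  [0] +1/2 = 1/2
S = 1/2
C² = P²·S² = 1/6 ; C = +0.408248

+√(1/6) = +0.408248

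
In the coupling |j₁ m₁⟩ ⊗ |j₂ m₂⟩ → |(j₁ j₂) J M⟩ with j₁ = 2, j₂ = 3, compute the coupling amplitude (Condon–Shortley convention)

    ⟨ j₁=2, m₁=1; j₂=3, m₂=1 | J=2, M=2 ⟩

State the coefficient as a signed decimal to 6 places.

-0.462910  (= −√(3/14))

j₁+j₂−J=3  J+j₁−j₂=1  J−j₁+j₂=3  j₁+j₂+J+1=8
(j₁±m₁, j₂±m₂, J±M) = (3,1,4,2,4,0)
P² = 216/7
sum k=1..1:
  [1] −1/12 = -1/12
S = -1/12
C² = P²·S² = 3/14 ; C = -0.462910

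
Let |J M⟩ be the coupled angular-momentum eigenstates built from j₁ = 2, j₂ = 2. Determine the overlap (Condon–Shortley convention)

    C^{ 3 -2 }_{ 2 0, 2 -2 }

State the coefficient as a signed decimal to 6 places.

+√(1/2) ≈ +0.707107

j₁+j₂−J=1  J+j₁−j₂=3  J−j₁+j₂=3  j₁+j₂+J+1=8
(j₁±m₁, j₂±m₂, J±M) = (2,2,0,4,1,5)
P² = 72
sum k=0..0:
  [0] +1/12 = 1/12
S = 1/12
C² = P²·S² = 1/2 ; C = +0.707107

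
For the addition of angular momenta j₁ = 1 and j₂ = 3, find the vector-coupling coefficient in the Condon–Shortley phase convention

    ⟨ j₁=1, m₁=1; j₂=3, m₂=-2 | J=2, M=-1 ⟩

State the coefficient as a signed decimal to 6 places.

+√(10/21) = +0.690066

triangle: 2!×0!×4!/7! = 48/5040
(j±m)!: 2!×0!×1!×5!×1!×3! = 1440
prefactor² = (2J+1)×Δ×N² = 480/7
  k=0: +1/(0!×2!×0!×1!×0!×3!) = 1/12
Σ = 1/12  ⇒  CG² = 480/7×1/12² = 10/21
CG = +√(10/21) = +0.690066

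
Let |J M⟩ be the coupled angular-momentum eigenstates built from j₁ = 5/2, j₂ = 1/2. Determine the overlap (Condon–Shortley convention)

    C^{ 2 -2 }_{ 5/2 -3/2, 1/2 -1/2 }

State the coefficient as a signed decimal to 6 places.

+√(1/6) ≈ +0.408248

√[5·1!4!0!/6! · 1!4!0!1!0!4!] = √(96)
  +(−1)^0/∏(0,1,4,0,0,0)! = 1/24  (running 1/24)
⟨..|..⟩ = √(96)·(1/24) = +0.408248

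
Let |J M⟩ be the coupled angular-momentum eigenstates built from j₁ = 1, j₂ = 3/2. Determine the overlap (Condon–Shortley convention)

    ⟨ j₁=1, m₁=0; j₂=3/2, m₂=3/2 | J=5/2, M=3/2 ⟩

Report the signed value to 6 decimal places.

+√(2/5) ≈ +0.632456

triangle: 0!*2!*3!/6! = 12/720
(j±m)!: 1!*1!*3!*0!*4!*1! = 144
prefactor² = (2J+1)*Δ*N² = 72/5
  k=0: +1/(0!*0!*1!*3!*1!*0!) = 1/6
Σ = 1/6  ⇒  CG² = 72/5*1/6² = 2/5
CG = +√(2/5) = +0.632456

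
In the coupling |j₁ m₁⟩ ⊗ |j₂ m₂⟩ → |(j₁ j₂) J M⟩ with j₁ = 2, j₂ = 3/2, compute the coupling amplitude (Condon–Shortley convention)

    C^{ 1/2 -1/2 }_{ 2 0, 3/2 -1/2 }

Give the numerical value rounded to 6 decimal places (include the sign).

triangle: 3!*1!*0!/5! = 6/120
(j±m)!: 2!*2!*1!*2!*0!*1! = 8
prefactor² = (2J+1)*Δ*N² = 4/5
  k=1: −1/(1!*2!*1!*0!*0!*0!) = -1/2
Σ = -1/2  ⇒  CG² = 4/5*(-1/2)² = 1/5
CG = −√(1/5) = -0.447214

−√(1/5) = -0.447214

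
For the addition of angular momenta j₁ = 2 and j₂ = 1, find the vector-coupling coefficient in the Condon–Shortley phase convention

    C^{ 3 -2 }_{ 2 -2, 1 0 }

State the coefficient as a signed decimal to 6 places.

+√(1/3) = +0.577350

triangle: 0!×4!×2!/7! = 48/5040
(j±m)!: 0!×4!×1!×1!×1!×5! = 2880
prefactor² = (2J+1)×Δ×N² = 192
  k=0: +1/(0!×0!×4!×1!×0!×1!) = 1/24
Σ = 1/24  ⇒  CG² = 192×1/24² = 1/3
CG = +√(1/3) = +0.577350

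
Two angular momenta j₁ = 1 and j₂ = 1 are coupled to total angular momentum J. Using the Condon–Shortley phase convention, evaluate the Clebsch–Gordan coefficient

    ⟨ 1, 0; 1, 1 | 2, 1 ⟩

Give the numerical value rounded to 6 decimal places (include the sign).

j₁+j₂−J=0  J+j₁−j₂=2  J−j₁+j₂=2  j₁+j₂+J+1=5
(j₁±m₁, j₂±m₂, J±M) = (1,1,2,0,3,1)
P² = 2
sum k=0..0:
  [0] +1/2 = 1/2
S = 1/2
C² = P²·S² = 1/2 ; C = +0.707107

+0.707107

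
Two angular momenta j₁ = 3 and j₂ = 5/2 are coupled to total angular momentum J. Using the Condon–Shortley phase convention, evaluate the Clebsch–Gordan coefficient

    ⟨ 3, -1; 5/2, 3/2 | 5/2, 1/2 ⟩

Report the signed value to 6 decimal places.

√[6·3!3!2!/9! · 2!4!4!1!3!2!] = √(576/35)
  +(−1)^2/∏(2,1,2,2,1,0)! = 1/8  (running 1/8)
  +(−1)^3/∏(3,0,1,1,2,1)! = -1/12  (running 1/24)
⟨..|..⟩ = √(576/35)·(1/24) = +0.169031

+√(1/35) ≈ +0.169031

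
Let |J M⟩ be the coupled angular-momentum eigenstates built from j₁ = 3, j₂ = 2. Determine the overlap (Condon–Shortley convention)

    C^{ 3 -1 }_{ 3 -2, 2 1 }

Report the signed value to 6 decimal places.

√[7·2!4!2!/9! · 1!5!3!1!2!4!] = √(64)
  +(−1)^1/∏(1,1,4,2,0,0)! = -1/48  (running -1/48)
  +(−1)^2/∏(2,0,3,1,1,1)! = 1/12  (running 1/16)
⟨..|..⟩ = √(64)·(1/16) = +0.500000

+0.500000  (= +√(1/4))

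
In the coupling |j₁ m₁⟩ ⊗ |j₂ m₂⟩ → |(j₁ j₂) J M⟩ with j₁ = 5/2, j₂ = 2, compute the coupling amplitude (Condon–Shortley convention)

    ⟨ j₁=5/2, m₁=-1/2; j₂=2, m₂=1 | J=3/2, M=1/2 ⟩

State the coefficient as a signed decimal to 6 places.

√[4·3!2!1!/7! · 2!3!3!1!2!1!] = √(48/35)
  +(−1)^2/∏(2,1,1,1,1,0)! = 1/2  (running 1/2)
  +(−1)^3/∏(3,0,0,0,2,1)! = -1/12  (running 5/12)
⟨..|..⟩ = √(48/35)·(5/12) = +0.487950

+0.487950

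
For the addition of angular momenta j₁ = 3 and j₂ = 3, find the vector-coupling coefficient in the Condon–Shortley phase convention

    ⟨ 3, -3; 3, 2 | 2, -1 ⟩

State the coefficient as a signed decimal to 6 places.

√[5·4!2!2!/9! · 0!6!5!1!1!3!] = √(4800/7)
  +(−1)^4/∏(4,0,2,1,0,1)! = 1/48  (running 1/48)
⟨..|..⟩ = √(4800/7)·(1/48) = +0.545545

+√(25/84) ≈ +0.545545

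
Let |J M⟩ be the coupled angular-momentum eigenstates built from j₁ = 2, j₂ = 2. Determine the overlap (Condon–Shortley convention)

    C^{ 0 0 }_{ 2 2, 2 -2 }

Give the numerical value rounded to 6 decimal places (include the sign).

+0.447214

√[1·4!0!0!/5! · 4!0!0!4!0!0!] = √(576/5)
  +(−1)^0/∏(0,4,0,0,0,0)! = 1/24  (running 1/24)
⟨..|..⟩ = √(576/5)·(1/24) = +0.447214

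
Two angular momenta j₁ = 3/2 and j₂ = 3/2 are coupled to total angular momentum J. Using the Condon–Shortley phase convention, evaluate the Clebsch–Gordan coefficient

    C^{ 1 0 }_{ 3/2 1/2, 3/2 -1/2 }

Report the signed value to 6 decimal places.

-0.223607  (= −√(1/20))

triangle: 2!·1!·1!/5! = 2/120
(j±m)!: 2!·1!·1!·2!·1!·1! = 4
prefactor² = (2J+1)·Δ·N² = 1/5
  k=0: +1/(0!·2!·1!·1!·0!·0!) = 1/2
  k=1: −1/(1!·1!·0!·0!·1!·1!) = -1
Σ = -1/2  ⇒  CG² = 1/5·(-1/2)² = 1/20
CG = −√(1/20) = -0.223607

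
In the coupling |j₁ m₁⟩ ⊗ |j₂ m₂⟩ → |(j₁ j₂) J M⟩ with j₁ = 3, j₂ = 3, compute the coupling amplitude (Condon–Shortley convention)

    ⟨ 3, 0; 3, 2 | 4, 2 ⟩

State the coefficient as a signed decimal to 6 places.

triangle: 2!×4!×4!/11! = 1152/39916800
(j±m)!: 3!×3!×5!×1!×6!×2! = 6220800
prefactor² = (2J+1)×Δ×N² = 124416/77
  k=1: −1/(1!×1!×2!×4!×2!×0!) = -1/96
  k=2: +1/(2!×0!×1!×3!×3!×1!) = 1/72
Σ = 1/288  ⇒  CG² = 124416/77×1/288² = 3/154
CG = +√(3/154) = +0.139573

+√(3/154) = +0.139573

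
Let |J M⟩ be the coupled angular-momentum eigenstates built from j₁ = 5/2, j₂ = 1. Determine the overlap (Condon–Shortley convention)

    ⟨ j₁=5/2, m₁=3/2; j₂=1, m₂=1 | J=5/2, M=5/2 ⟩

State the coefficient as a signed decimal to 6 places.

−√(2/7) ≈ -0.534522

√[6·1!4!1!/7! · 4!1!2!0!5!0!] = √(1152/7)
  +(−1)^1/∏(1,0,0,1,4,0)! = -1/24  (running -1/24)
⟨..|..⟩ = √(1152/7)·(-1/24) = -0.534522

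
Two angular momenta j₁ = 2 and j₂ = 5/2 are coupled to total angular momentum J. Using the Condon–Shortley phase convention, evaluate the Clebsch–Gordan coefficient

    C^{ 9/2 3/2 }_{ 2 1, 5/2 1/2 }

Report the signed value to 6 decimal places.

+√(10/21) ≈ +0.690066

triangle: 0!*4!*5!/10! = 2880/3628800
(j±m)!: 3!*1!*3!*2!*6!*3! = 311040
prefactor² = (2J+1)*Δ*N² = 17280/7
  k=0: +1/(0!*0!*1!*3!*3!*2!) = 1/72
Σ = 1/72  ⇒  CG² = 17280/7*1/72² = 10/21
CG = +√(10/21) = +0.690066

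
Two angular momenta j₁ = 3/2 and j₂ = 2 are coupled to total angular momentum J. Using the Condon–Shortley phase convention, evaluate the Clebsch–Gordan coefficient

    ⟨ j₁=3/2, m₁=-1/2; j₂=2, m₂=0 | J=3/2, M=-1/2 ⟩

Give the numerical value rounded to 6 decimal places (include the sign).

j₁+j₂−J=2  J+j₁−j₂=1  J−j₁+j₂=2  j₁+j₂+J+1=6
(j₁±m₁, j₂±m₂, J±M) = (1,2,2,2,1,2)
P² = 16/45
sum k=1..2:
  [1] −1/1 = -1
  [2] +1/4 = 1/4
S = -3/4
C² = P²·S² = 1/5 ; C = -0.447214

−√(1/5) = -0.447214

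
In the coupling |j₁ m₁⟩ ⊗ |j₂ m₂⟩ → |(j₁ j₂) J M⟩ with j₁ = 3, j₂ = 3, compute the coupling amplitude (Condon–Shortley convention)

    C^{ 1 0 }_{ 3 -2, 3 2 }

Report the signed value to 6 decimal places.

√[3·5!1!1!/8! · 1!5!5!1!1!1!] = √(900/7)
  +(−1)^4/∏(4,1,1,1,0,0)! = 1/24  (running 1/24)
  +(−1)^5/∏(5,0,0,0,1,1)! = -1/120  (running 1/30)
⟨..|..⟩ = √(900/7)·(1/30) = +0.377964

+√(1/7) ≈ +0.377964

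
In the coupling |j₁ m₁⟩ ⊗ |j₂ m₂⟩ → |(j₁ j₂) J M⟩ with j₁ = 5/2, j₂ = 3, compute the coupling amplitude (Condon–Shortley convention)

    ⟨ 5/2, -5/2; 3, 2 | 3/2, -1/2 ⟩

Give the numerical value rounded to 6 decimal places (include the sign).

+0.487950  (= +√(5/21))

√[4·4!1!2!/8! · 0!5!5!1!1!2!] = √(960/7)
  +(−1)^4/∏(4,0,1,1,0,1)! = 1/24  (running 1/24)
⟨..|..⟩ = √(960/7)·(1/24) = +0.487950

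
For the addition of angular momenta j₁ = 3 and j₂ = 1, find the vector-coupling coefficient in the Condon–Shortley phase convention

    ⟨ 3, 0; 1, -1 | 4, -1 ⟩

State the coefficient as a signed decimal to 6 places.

+0.597614  (= +√(5/14))

√[9·0!6!2!/9! · 3!3!0!2!3!5!] = √(12960/7)
  +(−1)^0/∏(0,0,3,0,3,2)! = 1/72  (running 1/72)
⟨..|..⟩ = √(12960/7)·(1/72) = +0.597614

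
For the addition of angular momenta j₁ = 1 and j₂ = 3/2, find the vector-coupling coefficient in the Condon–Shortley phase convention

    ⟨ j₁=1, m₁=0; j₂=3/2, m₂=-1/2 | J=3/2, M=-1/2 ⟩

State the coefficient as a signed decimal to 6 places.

+√(1/15) = +0.258199

√[4·1!1!2!/5! · 1!1!1!2!1!2!] = √(4/15)
  +(−1)^0/∏(0,1,1,1,0,1)! = 1  (running 1)
  +(−1)^1/∏(1,0,0,0,1,2)! = -1/2  (running 1/2)
⟨..|..⟩ = √(4/15)·(1/2) = +0.258199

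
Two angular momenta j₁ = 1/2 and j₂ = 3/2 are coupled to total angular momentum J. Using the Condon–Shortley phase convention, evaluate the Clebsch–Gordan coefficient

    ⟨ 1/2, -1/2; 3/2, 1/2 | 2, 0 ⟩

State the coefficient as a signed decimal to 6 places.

triangle: 0!*1!*3!/5! = 6/120
(j±m)!: 0!*1!*2!*1!*2!*2! = 8
prefactor² = (2J+1)*Δ*N² = 2
  k=0: +1/(0!*0!*1!*2!*0!*1!) = 1/2
Σ = 1/2  ⇒  CG² = 2*1/2² = 1/2
CG = +√(1/2) = +0.707107

+0.707107  (= +√(1/2))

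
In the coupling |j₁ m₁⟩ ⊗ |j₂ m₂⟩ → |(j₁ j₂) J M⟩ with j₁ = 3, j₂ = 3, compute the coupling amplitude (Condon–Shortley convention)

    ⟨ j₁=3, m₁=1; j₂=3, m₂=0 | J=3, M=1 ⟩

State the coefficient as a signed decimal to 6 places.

√[7·3!3!3!/10! · 4!2!3!3!4!2!] = √(864/25)
  +(−1)^0/∏(0,3,2,3,1,0)! = 1/72  (running 1/72)
  +(−1)^1/∏(1,2,1,2,2,1)! = -1/8  (running -1/9)
  +(−1)^2/∏(2,1,0,1,3,2)! = 1/24  (running -5/72)
⟨..|..⟩ = √(864/25)·(-5/72) = -0.408248

-0.408248  (= −√(1/6))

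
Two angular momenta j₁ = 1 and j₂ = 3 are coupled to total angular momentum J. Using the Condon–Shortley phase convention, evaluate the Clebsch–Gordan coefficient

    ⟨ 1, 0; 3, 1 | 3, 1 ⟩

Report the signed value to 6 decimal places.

−√(1/12) ≈ -0.288675

triangle: 1!·1!·5!/8! = 120/40320
(j±m)!: 1!·1!·4!·2!·4!·2! = 2304
prefactor² = (2J+1)·Δ·N² = 48
  k=0: +1/(0!·1!·1!·4!·0!·1!) = 1/24
  k=1: −1/(1!·0!·0!·3!·1!·2!) = -1/12
Σ = -1/24  ⇒  CG² = 48·(-1/24)² = 1/12
CG = −√(1/12) = -0.288675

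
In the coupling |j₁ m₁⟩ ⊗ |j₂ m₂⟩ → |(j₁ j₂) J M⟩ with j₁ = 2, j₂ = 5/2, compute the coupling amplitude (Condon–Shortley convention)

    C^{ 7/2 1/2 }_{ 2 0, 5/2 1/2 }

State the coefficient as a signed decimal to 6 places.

j₁+j₂−J=1  J+j₁−j₂=3  J−j₁+j₂=4  j₁+j₂+J+1=9
(j₁±m₁, j₂±m₂, J±M) = (2,2,3,2,4,3)
P² = 768/35
sum k=0..1:
  [0] +1/12 = 1/12
  [1] −1/8 = -1/8
S = -1/24
C² = P²·S² = 4/105 ; C = -0.195180

−√(4/105) ≈ -0.195180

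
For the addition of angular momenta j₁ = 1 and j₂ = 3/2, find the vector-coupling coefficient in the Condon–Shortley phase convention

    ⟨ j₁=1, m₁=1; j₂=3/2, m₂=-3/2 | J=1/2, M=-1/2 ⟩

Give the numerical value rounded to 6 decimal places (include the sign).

√[2·2!0!1!/4! · 2!0!0!3!0!1!] = √(2)
  +(−1)^0/∏(0,2,0,0,0,1)! = 1/2  (running 1/2)
⟨..|..⟩ = √(2)·(1/2) = +0.707107

+0.707107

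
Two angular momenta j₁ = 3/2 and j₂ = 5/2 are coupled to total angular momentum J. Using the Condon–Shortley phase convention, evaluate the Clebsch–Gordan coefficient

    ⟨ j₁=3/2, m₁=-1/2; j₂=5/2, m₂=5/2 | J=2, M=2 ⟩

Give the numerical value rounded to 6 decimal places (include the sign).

+0.690066  (= +√(10/21))

triangle: 2!·1!·3!/7! = 12/5040
(j±m)!: 1!·2!·5!·0!·4!·0! = 5760
prefactor² = (2J+1)·Δ·N² = 480/7
  k=2: +1/(2!·0!·0!·3!·1!·0!) = 1/12
Σ = 1/12  ⇒  CG² = 480/7·1/12² = 10/21
CG = +√(10/21) = +0.690066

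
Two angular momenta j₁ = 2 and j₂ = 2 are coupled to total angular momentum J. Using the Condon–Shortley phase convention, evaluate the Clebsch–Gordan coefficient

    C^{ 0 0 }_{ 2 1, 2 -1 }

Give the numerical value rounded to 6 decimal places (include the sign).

−√(1/5) = -0.447214

j₁+j₂−J=4  J+j₁−j₂=0  J−j₁+j₂=0  j₁+j₂+J+1=5
(j₁±m₁, j₂±m₂, J±M) = (3,1,1,3,0,0)
P² = 36/5
sum k=1..1:
  [1] −1/6 = -1/6
S = -1/6
C² = P²·S² = 1/5 ; C = -0.447214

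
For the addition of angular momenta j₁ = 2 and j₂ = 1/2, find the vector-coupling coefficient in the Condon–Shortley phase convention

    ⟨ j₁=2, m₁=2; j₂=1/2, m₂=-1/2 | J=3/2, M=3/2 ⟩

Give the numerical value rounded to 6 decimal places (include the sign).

triangle: 1!×3!×0!/5! = 6/120
(j±m)!: 4!×0!×0!×1!×3!×0! = 144
prefactor² = (2J+1)×Δ×N² = 144/5
  k=0: +1/(0!×1!×0!×0!×3!×0!) = 1/6
Σ = 1/6  ⇒  CG² = 144/5×1/6² = 4/5
CG = +√(4/5) = +0.894427

+0.894427  (= +√(4/5))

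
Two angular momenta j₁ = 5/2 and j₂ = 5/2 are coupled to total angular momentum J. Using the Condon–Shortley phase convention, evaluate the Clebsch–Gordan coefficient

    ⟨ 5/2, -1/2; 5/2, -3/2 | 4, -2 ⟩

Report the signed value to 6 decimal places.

triangle: 1!×4!×4!/10! = 576/3628800
(j±m)!: 2!×3!×1!×4!×2!×6! = 414720
prefactor² = (2J+1)×Δ×N² = 20736/35
  k=0: +1/(0!×1!×3!×1!×1!×3!) = 1/36
  k=1: −1/(1!×0!×2!×0!×2!×4!) = -1/96
Σ = 5/288  ⇒  CG² = 20736/35×5/288² = 5/28
CG = +√(5/28) = +0.422577

+√(5/28) = +0.422577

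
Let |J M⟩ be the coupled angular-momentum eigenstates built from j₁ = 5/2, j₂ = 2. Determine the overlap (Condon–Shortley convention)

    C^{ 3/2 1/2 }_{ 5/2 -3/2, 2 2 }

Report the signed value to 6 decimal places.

√[4·3!2!1!/7! · 1!4!4!0!2!1!] = √(384/35)
  +(−1)^3/∏(3,0,1,1,1,0)! = -1/6  (running -1/6)
⟨..|..⟩ = √(384/35)·(-1/6) = -0.552052

−√(32/105) = -0.552052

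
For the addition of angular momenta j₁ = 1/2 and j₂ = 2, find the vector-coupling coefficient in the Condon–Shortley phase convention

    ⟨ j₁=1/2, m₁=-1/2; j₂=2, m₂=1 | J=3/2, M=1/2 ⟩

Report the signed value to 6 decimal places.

-0.774597  (= −√(3/5))

√[4·1!0!3!/5! · 0!1!3!1!2!1!] = √(12/5)
  +(−1)^1/∏(1,0,0,2,0,1)! = -1/2  (running -1/2)
⟨..|..⟩ = √(12/5)·(-1/2) = -0.774597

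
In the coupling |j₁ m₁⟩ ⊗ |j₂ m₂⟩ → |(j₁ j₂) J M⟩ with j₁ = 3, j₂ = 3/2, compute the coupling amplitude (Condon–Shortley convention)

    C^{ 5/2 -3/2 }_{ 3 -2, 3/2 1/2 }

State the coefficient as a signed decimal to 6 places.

j₁+j₂−J=2  J+j₁−j₂=4  J−j₁+j₂=1  j₁+j₂+J+1=8
(j₁±m₁, j₂±m₂, J±M) = (1,5,2,1,1,4)
P² = 288/7
sum k=1..2:
  [1] −1/24 = -1/24
  [2] +1/12 = 1/12
S = 1/24
C² = P²·S² = 1/14 ; C = +0.267261

+0.267261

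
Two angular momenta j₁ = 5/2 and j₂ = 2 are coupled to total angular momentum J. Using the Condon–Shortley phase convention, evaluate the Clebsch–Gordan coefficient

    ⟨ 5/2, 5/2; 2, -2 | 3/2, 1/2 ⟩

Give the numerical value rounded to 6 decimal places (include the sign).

+0.617213

j₁+j₂−J=3  J+j₁−j₂=2  J−j₁+j₂=1  j₁+j₂+J+1=7
(j₁±m₁, j₂±m₂, J±M) = (5,0,0,4,2,1)
P² = 384/7
sum k=0..0:
  [0] +1/12 = 1/12
S = 1/12
C² = P²·S² = 8/21 ; C = +0.617213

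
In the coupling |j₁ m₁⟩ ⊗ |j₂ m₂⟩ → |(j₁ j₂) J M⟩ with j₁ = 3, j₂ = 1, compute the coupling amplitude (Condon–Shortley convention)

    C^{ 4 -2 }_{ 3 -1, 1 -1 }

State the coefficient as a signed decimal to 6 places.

triangle: 0!·6!·2!/9! = 1440/362880
(j±m)!: 2!·4!·0!·2!·2!·6! = 138240
prefactor² = (2J+1)·Δ·N² = 34560/7
  k=0: +1/(0!·0!·4!·0!·2!·2!) = 1/96
Σ = 1/96  ⇒  CG² = 34560/7·1/96² = 15/28
CG = +√(15/28) = +0.731925

+√(15/28) ≈ +0.731925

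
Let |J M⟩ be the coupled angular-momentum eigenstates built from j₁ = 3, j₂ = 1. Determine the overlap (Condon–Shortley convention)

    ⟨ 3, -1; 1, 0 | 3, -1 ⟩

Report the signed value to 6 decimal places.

j₁+j₂−J=1  J+j₁−j₂=5  J−j₁+j₂=1  j₁+j₂+J+1=8
(j₁±m₁, j₂±m₂, J±M) = (2,4,1,1,2,4)
P² = 48
sum k=0..1:
  [0] +1/24 = 1/24
  [1] −1/12 = -1/12
S = -1/24
C² = P²·S² = 1/12 ; C = -0.288675

-0.288675  (= −√(1/12))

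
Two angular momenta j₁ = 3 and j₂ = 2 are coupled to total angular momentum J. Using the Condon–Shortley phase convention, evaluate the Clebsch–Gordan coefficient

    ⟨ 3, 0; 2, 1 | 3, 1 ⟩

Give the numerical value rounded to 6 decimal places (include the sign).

√[7·2!4!2!/9! · 3!3!3!1!4!2!] = √(96/5)
  +(−1)^1/∏(1,1,2,2,2,0)! = -1/8  (running -1/8)
  +(−1)^2/∏(2,0,1,1,3,1)! = 1/12  (running -1/24)
⟨..|..⟩ = √(96/5)·(-1/24) = -0.182574

−√(1/30) = -0.182574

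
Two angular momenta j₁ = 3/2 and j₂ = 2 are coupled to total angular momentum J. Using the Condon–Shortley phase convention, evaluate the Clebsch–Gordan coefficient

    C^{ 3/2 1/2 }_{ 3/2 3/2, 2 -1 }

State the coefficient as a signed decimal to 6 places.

+√(2/5) ≈ +0.632456

√[4·2!1!2!/6! · 3!0!1!3!2!1!] = √(8/5)
  +(−1)^0/∏(0,2,0,1,1,1)! = 1/2  (running 1/2)
⟨..|..⟩ = √(8/5)·(1/2) = +0.632456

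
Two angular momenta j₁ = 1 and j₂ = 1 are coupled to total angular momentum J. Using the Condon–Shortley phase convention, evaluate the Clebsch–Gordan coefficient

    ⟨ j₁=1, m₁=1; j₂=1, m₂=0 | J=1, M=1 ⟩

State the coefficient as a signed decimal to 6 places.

+0.707107

√[3·1!1!1!/4! · 2!0!1!1!2!0!] = √(1/2)
  +(−1)^0/∏(0,1,0,1,1,0)! = 1  (running 1)
⟨..|..⟩ = √(1/2)·(1) = +0.707107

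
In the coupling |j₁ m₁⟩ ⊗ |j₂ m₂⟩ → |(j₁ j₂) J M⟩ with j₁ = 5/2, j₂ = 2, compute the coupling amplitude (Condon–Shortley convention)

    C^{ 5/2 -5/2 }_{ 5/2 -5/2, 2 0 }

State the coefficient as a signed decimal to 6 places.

√[6·2!3!2!/8! · 0!5!2!2!0!5!] = √(1440/7)
  +(−1)^2/∏(2,0,3,0,0,2)! = 1/24  (running 1/24)
⟨..|..⟩ = √(1440/7)·(1/24) = +0.597614

+0.597614  (= +√(5/14))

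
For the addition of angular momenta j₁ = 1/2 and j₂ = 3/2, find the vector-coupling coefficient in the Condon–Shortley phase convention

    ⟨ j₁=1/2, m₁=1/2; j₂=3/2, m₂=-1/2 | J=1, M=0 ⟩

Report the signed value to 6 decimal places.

+√(1/2) = +0.707107

√[3·1!0!2!/4! · 1!0!1!2!1!1!] = √(1/2)
  +(−1)^0/∏(0,1,0,1,0,1)! = 1  (running 1)
⟨..|..⟩ = √(1/2)·(1) = +0.707107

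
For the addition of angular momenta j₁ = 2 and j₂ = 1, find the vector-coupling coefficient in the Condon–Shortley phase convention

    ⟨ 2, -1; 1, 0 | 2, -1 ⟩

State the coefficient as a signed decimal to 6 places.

-0.408248

triangle: 1!×3!×1!/6! = 6/720
(j±m)!: 1!×3!×1!×1!×1!×3! = 36
prefactor² = (2J+1)×Δ×N² = 3/2
  k=0: +1/(0!×1!×3!×1!×0!×0!) = 1/6
  k=1: −1/(1!×0!×2!×0!×1!×1!) = -1/2
Σ = -1/3  ⇒  CG² = 3/2×(-1/3)² = 1/6
CG = −√(1/6) = -0.408248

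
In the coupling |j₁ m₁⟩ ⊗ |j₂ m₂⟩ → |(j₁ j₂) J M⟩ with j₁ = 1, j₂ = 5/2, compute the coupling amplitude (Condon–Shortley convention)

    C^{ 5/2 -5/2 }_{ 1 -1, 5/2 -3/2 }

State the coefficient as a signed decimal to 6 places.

√[6·1!1!4!/7! · 0!2!1!4!0!5!] = √(1152/7)
  +(−1)^1/∏(1,0,1,0,0,4)! = -1/24  (running -1/24)
⟨..|..⟩ = √(1152/7)·(-1/24) = -0.534522

-0.534522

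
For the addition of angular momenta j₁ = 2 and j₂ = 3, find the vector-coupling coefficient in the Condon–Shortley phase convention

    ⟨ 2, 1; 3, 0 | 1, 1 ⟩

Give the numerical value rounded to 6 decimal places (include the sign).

−√(3/35) ≈ -0.292770

j₁+j₂−J=4  J+j₁−j₂=0  J−j₁+j₂=2  j₁+j₂+J+1=7
(j₁±m₁, j₂±m₂, J±M) = (3,1,3,3,2,0)
P² = 432/35
sum k=1..1:
  [1] −1/12 = -1/12
S = -1/12
C² = P²·S² = 3/35 ; C = -0.292770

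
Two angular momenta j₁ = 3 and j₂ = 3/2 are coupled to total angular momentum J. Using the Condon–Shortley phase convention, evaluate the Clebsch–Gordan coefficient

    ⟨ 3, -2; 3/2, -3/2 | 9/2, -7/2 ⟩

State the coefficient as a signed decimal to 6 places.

j₁+j₂−J=0  J+j₁−j₂=6  J−j₁+j₂=3  j₁+j₂+J+1=10
(j₁±m₁, j₂±m₂, J±M) = (1,5,0,3,1,8)
P² = 345600
sum k=0..0:
  [0] +1/720 = 1/720
S = 1/720
C² = P²·S² = 2/3 ; C = +0.816497

+0.816497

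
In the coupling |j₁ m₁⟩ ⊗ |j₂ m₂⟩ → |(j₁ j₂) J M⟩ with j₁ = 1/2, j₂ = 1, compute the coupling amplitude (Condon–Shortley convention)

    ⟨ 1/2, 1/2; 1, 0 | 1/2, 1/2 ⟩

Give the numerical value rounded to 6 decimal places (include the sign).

+0.577350  (= +√(1/3))

j₁+j₂−J=1  J+j₁−j₂=0  J−j₁+j₂=1  j₁+j₂+J+1=3
(j₁±m₁, j₂±m₂, J±M) = (1,0,1,1,1,0)
P² = 1/3
sum k=0..0:
  [0] +1/1 = 1
S = 1
C² = P²·S² = 1/3 ; C = +0.577350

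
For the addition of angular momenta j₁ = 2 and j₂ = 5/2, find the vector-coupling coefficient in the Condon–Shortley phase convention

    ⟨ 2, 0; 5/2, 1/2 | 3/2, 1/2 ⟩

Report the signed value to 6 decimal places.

j₁+j₂−J=3  J+j₁−j₂=1  J−j₁+j₂=2  j₁+j₂+J+1=7
(j₁±m₁, j₂±m₂, J±M) = (2,2,3,2,2,1)
P² = 32/35
sum k=1..2:
  [1] −1/4 = -1/4
  [2] +1/2 = 1/2
S = 1/4
C² = P²·S² = 2/35 ; C = +0.239046

+√(2/35) = +0.239046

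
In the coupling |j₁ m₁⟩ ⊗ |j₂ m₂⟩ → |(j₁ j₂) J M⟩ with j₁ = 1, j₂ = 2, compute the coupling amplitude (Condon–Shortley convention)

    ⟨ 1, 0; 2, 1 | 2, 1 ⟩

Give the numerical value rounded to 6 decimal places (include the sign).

−√(1/6) ≈ -0.408248

triangle: 1!×1!×3!/6! = 6/720
(j±m)!: 1!×1!×3!×1!×3!×1! = 36
prefactor² = (2J+1)×Δ×N² = 3/2
  k=0: +1/(0!×1!×1!×3!×0!×0!) = 1/6
  k=1: −1/(1!×0!×0!×2!×1!×1!) = -1/2
Σ = -1/3  ⇒  CG² = 3/2×(-1/3)² = 1/6
CG = −√(1/6) = -0.408248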